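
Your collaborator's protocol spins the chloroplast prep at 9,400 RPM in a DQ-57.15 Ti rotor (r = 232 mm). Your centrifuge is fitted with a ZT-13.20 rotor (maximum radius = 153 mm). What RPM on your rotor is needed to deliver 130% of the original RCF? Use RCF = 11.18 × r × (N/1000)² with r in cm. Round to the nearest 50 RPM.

Original rotor: r = 232 mm = 23.2 cm
RCF = 11.18 × r × (N/1000)²
RCF_original = 11.18 × 23.2 × (9.4)² = 11.18 × 23.2 × 88.36 ≈ 22,918.5 × g
Target RCF = 1.3 × 22,918.5 ≈ 29,794 × g
Your rotor: r = 153 mm = 15.3 cm
29,794 = 11.18 × 15.3 × (N/1000)²
(N/1000)² = 29,794 / 171.054 = 174.1789
N = 1000 × √174.1789 ≈ 13,197.7

13200 RPM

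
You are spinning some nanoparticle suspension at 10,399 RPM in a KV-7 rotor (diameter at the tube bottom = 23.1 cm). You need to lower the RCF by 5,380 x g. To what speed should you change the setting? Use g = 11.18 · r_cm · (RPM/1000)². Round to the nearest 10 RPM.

r = 23.1 / 2 = 11.55 cm
Current RCF = 11.18 × 11.55 × (10.399)² = 11.18 × 11.55 × 108.139201 ≈ 13,963.9 × g
Target RCF = 13,963.9 − 5,380 = 8,583.9 × g
(N/1000)² = 8,583.9 / 129.129 = 66.47539
N = 1000 × √66.47539 ≈ 8,153.2

8150 RPM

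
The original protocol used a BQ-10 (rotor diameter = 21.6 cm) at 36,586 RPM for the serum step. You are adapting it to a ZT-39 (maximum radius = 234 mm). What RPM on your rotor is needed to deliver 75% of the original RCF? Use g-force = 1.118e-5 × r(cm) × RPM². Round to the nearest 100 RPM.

Original rotor: r = 21.6 / 2 = 10.8 cm
RCF = 1.118 × 10⁻⁵ × r × N²
RCF_original = 1.118 × 10⁻⁵ × 10.8 × (36586)² = 1.118 × 10⁻⁵ × 10.8 × 1,338,535,396 ≈ 161,620.1 × g
Target RCF = 0.75 × 161,620.1 ≈ 121,215.1 × g
Your rotor: r = 234 mm = 23.4 cm
121,215.1 = 1.118 × 10⁻⁵ × 23.4 × N²
N² = 121,215.1 / (26.1612 × 10⁻⁵) = 463,339,220
N ≈ √463,339,220 ≈ 21,525.3

21500 RPM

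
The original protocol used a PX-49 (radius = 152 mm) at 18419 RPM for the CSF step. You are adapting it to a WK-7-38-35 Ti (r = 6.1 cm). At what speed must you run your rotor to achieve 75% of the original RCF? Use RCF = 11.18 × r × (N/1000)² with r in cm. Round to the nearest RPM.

Original rotor: r = 152 mm = 15.2 cm
RCF_original = 11.18 × 15.2 × (18.419)² = 11.18 × 15.2 × 339.259561 ≈ 57,652.4 × g
Target RCF = 0.75 × 57,652.4 ≈ 43,239.3 × g
43,239.3 = 11.18 × 6.1 × (N/1000)²
(N/1000)² = 43,239.3 / 68.198 = 634.0259
N = 1000 × √634.0259 ≈ 25,179.9

≈ 25180 RPM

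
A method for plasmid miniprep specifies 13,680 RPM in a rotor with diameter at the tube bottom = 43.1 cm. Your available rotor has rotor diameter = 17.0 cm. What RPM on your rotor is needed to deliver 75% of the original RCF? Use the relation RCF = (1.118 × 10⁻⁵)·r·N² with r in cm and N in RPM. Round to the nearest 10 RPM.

≈ 18860 RPM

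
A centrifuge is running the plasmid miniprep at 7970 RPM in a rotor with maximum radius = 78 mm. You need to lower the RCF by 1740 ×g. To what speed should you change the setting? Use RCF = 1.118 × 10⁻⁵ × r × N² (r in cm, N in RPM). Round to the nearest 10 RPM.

r = 78 mm = 7.8 cm
Current RCF = 1.118 × 10⁻⁵ × 7.8 × (7970)² = 1.118 × 10⁻⁵ × 7.8 × 63,520,900 ≈ 5,539.3 × g
Target RCF = 5,539.3 − 1,740 = 3,799.3 × g
N² = 3,799.3 / (8.7204 × 10⁻⁵) = 43,567,956
N ≈ √43,567,956 ≈ 6,600.6

≈ 6600 RPM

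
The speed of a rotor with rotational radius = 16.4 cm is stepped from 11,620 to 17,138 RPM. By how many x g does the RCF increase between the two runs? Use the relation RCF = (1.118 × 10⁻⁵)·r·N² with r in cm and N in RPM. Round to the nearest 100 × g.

29100 x g

RCF₁ = 1.118 × 10⁻⁵ × 16.4 × (11620)² = 1.118 × 10⁻⁵ × 16.4 × 135,024,400 ≈ 24,757 × g
RCF₂ = 1.118 × 10⁻⁵ × 16.4 × (17138)² = 1.118 × 10⁻⁵ × 16.4 × 293,711,044 ≈ 53,852.5 × g
Increase = 53,852.5 − 24,757 = 29,095.5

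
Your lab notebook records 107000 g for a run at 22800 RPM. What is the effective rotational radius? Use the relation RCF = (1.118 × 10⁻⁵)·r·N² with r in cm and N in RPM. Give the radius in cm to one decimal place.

107000 = 1.118 × 10⁻⁵ × r × (22800)²
r = 107000 / (1.118 × 10⁻⁵ × 519,840,000) = 107000 / 5811.811 ≈ 18.411 cm

≈ 18.4 cm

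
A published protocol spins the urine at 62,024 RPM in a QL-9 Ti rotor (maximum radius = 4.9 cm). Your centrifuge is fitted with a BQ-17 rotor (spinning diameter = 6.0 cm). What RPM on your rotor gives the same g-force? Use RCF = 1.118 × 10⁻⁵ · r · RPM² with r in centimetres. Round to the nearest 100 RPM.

79300 RPM

RCF_original = 1.118 × 10⁻⁵ × 4.9 × (62024)² = 1.118 × 10⁻⁵ × 4.9 × 3,846,976,576 ≈ 210,745.1 × g
Your rotor: r = 6.0 / 2 = 3 cm
210,745.1 = 1.118 × 10⁻⁵ × 3 × N²
N² = 210,745.1 / (3.354 × 10⁻⁵) = 6,283,395,945
N ≈ √6,283,395,945 ≈ 79,267.9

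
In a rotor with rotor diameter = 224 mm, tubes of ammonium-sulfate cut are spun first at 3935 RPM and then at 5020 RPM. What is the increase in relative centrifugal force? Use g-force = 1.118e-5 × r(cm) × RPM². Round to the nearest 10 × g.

1220 x g

r = 224 mm / 2 = 112 mm = 11.2 cm
RCF₁ = 1.118 × 10⁻⁵ × 11.2 × (3935)² = 1.118 × 10⁻⁵ × 11.2 × 15,484,225 ≈ 1,938.9 × g
RCF₂ = 1.118 × 10⁻⁵ × 11.2 × (5020)² = 1.118 × 10⁻⁵ × 11.2 × 25,200,400 ≈ 3,155.5 × g
Increase = 3,155.5 − 1,938.9 = 1,216.6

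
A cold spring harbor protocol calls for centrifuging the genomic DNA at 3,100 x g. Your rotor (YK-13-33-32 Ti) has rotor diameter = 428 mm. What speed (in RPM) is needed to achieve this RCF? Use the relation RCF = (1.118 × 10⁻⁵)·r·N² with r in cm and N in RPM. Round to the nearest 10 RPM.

r = 428 mm / 2 = 214 mm = 21.4 cm
3,100 = 1.118 × 10⁻⁵ × 21.4 × N²
N² = 3,100 / (23.9252 × 10⁻⁵) = 12,957,049
N ≈ √12,957,049 ≈ 3,599.6

≈ 3600 RPM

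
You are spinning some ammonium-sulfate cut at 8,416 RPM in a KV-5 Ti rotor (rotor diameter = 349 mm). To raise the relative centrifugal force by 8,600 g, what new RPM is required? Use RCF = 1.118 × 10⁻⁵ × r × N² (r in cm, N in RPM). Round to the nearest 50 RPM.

r = 349 mm / 2 = 174.5 mm = 17.45 cm
Current RCF = 1.118 × 10⁻⁵ × 17.45 × (8416)² = 1.118 × 10⁻⁵ × 17.45 × 70,829,056 ≈ 13,818.1 × g
Target RCF = 13,818.1 + 8,600 = 22,418.1 × g
N² = 22,418.1 / (19.5091 × 10⁻⁵) = 114,910,990
N ≈ √114,910,990 ≈ 10,719.7

N₂ ≈ 10700 RPM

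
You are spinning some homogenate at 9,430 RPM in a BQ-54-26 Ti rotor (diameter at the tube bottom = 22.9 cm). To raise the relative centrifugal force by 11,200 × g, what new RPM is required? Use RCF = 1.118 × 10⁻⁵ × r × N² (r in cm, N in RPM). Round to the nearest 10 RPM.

13280 RPM

r = 22.9 / 2 = 11.45 cm
Current RCF = 1.118 × 10⁻⁵ × 11.45 × (9430)² = 1.118 × 10⁻⁵ × 11.45 × 88,924,900 ≈ 11,383.4 × g
Target RCF = 11,383.4 + 11,200 = 22,583.4 × g
N² = 22,583.4 / (12.8011 × 10⁻⁵) = 176,417,652
N ≈ √176,417,652 ≈ 13,282.2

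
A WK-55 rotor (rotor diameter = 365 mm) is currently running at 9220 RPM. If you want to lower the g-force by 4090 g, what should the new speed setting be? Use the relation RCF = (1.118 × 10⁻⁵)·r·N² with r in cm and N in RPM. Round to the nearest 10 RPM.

≈ 8060 RPM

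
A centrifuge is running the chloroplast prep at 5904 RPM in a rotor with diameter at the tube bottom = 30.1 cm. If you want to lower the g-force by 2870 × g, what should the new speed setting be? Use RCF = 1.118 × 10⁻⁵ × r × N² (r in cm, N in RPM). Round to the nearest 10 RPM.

≈ 4220 RPM

r = 30.1 / 2 = 15.05 cm
Current RCF = 1.118 × 10⁻⁵ × 15.05 × (5904)² = 1.118 × 10⁻⁵ × 15.05 × 34,857,216 ≈ 5,865 × g
Target RCF = 5,865 − 2,870 = 2,995 × g
N² = 2,995 / (16.8259 × 10⁻⁵) = 17,799,939
N ≈ √17,799,939 ≈ 4,219.0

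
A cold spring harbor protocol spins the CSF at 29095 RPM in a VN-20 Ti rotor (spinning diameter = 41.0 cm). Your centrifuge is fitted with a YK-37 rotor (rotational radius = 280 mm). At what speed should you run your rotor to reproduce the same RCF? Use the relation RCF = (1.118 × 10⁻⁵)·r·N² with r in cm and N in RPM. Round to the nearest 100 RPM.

Original rotor: r = 41.0 / 2 = 20.5 cm
RCF_original = 1.118 × 10⁻⁵ × 20.5 × (29095)² = 1.118 × 10⁻⁵ × 20.5 × 846,519,025 ≈ 194,013.7 × g
Your rotor: r = 280 mm = 28.0 cm
194,013.7 = 1.118 × 10⁻⁵ × 28 × N²
N² = 194,013.7 / (31.304 × 10⁻⁵) = 619,772,872
N ≈ √619,772,872 ≈ 24,895.2

24900 RPM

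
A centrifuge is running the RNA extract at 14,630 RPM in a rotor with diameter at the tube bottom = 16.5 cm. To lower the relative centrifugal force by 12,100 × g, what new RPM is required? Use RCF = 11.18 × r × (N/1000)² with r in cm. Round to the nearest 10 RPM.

9100 RPM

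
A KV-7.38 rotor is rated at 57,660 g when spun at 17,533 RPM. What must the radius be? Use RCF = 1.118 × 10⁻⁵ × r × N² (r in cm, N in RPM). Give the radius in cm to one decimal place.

57660 = 1.118 × 10⁻⁵ × r × (17533)²
r = 57660 / (1.118 × 10⁻⁵ × 307,406,089) = 57660 / 3436.8 ≈ 16.777 cm

r ≈ 16.8 cm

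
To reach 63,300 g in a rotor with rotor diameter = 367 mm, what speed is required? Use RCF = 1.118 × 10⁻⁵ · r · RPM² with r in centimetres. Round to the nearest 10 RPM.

N ≈ 17570 RPM

r = 367 mm / 2 = 183.5 mm = 18.35 cm
63,300 = 1.118 × 10⁻⁵ × 18.35 × N²
N² = 63,300 / (20.5153 × 10⁻⁵) = 308,550,204
N ≈ √308,550,204 ≈ 17,565.6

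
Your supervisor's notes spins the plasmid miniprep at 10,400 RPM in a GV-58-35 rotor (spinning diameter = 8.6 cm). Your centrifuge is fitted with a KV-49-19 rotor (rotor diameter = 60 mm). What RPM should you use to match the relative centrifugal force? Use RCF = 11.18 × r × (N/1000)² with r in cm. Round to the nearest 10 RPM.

12450 RPM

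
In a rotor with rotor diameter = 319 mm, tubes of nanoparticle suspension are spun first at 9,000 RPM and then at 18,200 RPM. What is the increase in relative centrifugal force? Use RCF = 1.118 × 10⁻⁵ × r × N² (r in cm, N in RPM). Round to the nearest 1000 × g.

r = 319 mm / 2 = 159.5 mm = 15.95 cm
RCF₁ = 1.118 × 10⁻⁵ × 15.95 × (9000)² = 1.118 × 10⁻⁵ × 15.95 × 81,000,000 ≈ 14,444 × g
RCF₂ = 1.118 × 10⁻⁵ × 15.95 × (18200)² = 1.118 × 10⁻⁵ × 15.95 × 331,240,000 ≈ 59,067 × g
Increase = 59,067 − 14,444 = 44,623

≈ 45000 x g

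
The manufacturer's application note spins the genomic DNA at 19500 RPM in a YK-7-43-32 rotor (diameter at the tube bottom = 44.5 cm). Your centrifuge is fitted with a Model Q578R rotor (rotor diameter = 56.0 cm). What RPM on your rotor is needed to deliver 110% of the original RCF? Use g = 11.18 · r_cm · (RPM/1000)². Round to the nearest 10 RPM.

18230 RPM

Original rotor: r = 44.5 / 2 = 22.25 cm
RCF_original = 11.18 × 22.25 × (19.5)² = 11.18 × 22.25 × 380.25 ≈ 94,589.1 × g
Target RCF = 1.1 × 94,589.1 ≈ 104,048 × g
Your rotor: r = 56.0 / 2 = 28 cm
104,048 = 11.18 × 28 × (N/1000)²
(N/1000)² = 104,048 / 313.04 = 332.3792
N = 1000 × √332.3792 ≈ 18,231.3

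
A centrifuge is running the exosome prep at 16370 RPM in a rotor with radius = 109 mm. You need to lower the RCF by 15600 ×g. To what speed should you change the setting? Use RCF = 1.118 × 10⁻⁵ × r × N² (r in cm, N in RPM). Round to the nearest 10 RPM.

≈ 11830 RPM

r = 109 mm = 10.9 cm
Current RCF = 1.118 × 10⁻⁵ × 10.9 × (16370)² = 1.118 × 10⁻⁵ × 10.9 × 267,976,900 ≈ 32,656.2 × g
Target RCF = 32,656.2 − 15,600 = 17,056.2 × g
N² = 17,056.2 / (12.1862 × 10⁻⁵) = 139,963,237
N ≈ √139,963,237 ≈ 11,830.6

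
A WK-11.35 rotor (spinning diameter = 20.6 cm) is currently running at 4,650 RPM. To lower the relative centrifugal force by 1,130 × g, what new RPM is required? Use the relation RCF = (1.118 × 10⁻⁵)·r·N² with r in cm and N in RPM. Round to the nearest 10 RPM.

r = 20.6 / 2 = 10.3 cm
Current RCF = 1.118 × 10⁻⁵ × 10.3 × (4650)² = 1.118 × 10⁻⁵ × 10.3 × 21,622,500 ≈ 2,489.9 × g
Target RCF = 2,489.9 − 1,130 = 1,359.9 × g
N² = 1,359.9 / (11.5154 × 10⁻⁵) = 11,809,403
N ≈ √11,809,403 ≈ 3,436.5

N₂ ≈ 3440 RPM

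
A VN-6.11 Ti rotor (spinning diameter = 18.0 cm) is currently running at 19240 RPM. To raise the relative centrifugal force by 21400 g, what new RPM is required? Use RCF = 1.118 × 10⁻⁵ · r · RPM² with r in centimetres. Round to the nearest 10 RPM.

r = 18.0 / 2 = 9 cm
Current RCF = 1.118 × 10⁻⁵ × 9 × (19240)² = 1.118 × 10⁻⁵ × 9 × 370,177,600 ≈ 37,247.3 × g
Target RCF = 37,247.3 + 21,400 = 58,647.3 × g
N² = 58,647.3 / (10.062 × 10⁻⁵) = 582,859,273
N ≈ √582,859,273 ≈ 24,142.5

24140 RPM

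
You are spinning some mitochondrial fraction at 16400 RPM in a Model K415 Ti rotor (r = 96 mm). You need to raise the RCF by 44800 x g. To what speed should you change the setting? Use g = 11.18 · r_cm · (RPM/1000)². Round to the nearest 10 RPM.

r = 96 mm = 9.6 cm
Current RCF = 11.18 × 9.6 × (16.4)² = 11.18 × 9.6 × 268.96 ≈ 28,866.9 × g
Target RCF = 28,866.9 + 44,800 = 73,666.9 × g
(N/1000)² = 73,666.9 / 107.328 = 686.3717
N = 1000 × √686.3717 ≈ 26,198.7

26200 RPM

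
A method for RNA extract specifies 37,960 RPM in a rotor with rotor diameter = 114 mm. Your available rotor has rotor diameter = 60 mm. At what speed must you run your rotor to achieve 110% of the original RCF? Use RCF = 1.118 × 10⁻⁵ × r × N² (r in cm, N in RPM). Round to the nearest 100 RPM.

54900 RPM

Original rotor: r = 114 mm / 2 = 57 mm = 5.7 cm
RCF = 1.118 × 10⁻⁵ × r × N²
RCF_original = 1.118 × 10⁻⁵ × 5.7 × (37960)² = 1.118 × 10⁻⁵ × 5.7 × 1,440,961,600 ≈ 91,826.7 × g
Target RCF = 1.1 × 91,826.7 ≈ 101,009.4 × g
Your rotor: r = 60 mm / 2 = 30 mm = 3 cm
101,009.4 = 1.118 × 10⁻⁵ × 3 × N²
N² = 101,009.4 / (3.354 × 10⁻⁵) = 3,011,610,018
N ≈ √3,011,610,018 ≈ 54,878.1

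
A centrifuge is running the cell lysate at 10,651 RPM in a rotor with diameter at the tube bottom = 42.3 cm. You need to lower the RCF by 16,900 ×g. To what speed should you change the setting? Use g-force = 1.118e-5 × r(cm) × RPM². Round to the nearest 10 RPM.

r = 42.3 / 2 = 21.15 cm
Current RCF = 1.118 × 10⁻⁵ × 21.15 × (10651)² = 1.118 × 10⁻⁵ × 21.15 × 113,443,801 ≈ 26,824.6 × g
Target RCF = 26,824.6 − 16,900 = 9,924.6 × g
N² = 9,924.6 / (23.6457 × 10⁻⁵) = 41,972,113
N ≈ √41,972,113 ≈ 6,478.6

≈ 6480 RPM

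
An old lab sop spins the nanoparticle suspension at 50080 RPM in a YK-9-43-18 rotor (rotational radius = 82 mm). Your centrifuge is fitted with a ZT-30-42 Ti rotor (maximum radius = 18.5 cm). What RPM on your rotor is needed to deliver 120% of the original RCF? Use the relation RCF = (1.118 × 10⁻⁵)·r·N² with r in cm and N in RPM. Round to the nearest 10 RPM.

Original rotor: r = 82 mm = 8.2 cm
RCF = 1.118 × 10⁻⁵ × r × N²
RCF_original = 1.118 × 10⁻⁵ × 8.2 × (50080)² = 1.118 × 10⁻⁵ × 8.2 × 2,508,006,400 ≈ 229,924 × g
Target RCF = 1.2 × 229,924 ≈ 275,908.8 × g
275,908.8 = 1.118 × 10⁻⁵ × 18.5 × N²
N² = 275,908.8 / (20.683 × 10⁻⁵) = 1,333,988,300
N ≈ √1,333,988,300 ≈ 36,523.8

≈ 36520 RPM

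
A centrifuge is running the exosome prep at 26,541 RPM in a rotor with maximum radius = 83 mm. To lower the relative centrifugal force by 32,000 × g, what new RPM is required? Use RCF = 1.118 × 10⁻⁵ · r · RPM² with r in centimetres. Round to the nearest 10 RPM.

18960 RPM

r = 83 mm = 8.3 cm
Current RCF = 1.118 × 10⁻⁵ × 8.3 × (26541)² = 1.118 × 10⁻⁵ × 8.3 × 704,424,681 ≈ 65,366.4 × g
Target RCF = 65,366.4 − 32,000 = 33,366.4 × g
N² = 33,366.4 / (9.2794 × 10⁻⁵) = 359,574,973
N ≈ √359,574,973 ≈ 18,962.5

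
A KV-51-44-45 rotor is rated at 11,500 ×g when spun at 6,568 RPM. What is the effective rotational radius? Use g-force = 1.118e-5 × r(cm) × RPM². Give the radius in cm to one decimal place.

11500 = 1.118 × 10⁻⁵ × r × (6568)²
r = 11500 / (1.118 × 10⁻⁵ × 43,138,624) = 11500 / 482.2898 ≈ 23.845 cm

≈ 23.8 cm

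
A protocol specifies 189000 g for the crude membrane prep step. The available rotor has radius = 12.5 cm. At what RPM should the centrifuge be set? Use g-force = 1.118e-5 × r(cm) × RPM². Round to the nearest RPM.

N ≈ 36775 RPM

189,000 = 1.118 × 10⁻⁵ × 12.5 × N²
N² = 189,000 / (13.975 × 10⁻⁵) = 1,352,415,027
N ≈ √1,352,415,027 ≈ 36,775.2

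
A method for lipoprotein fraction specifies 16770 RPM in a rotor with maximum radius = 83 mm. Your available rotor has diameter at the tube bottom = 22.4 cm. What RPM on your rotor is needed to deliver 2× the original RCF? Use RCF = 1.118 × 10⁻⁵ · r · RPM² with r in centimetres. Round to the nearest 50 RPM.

≈ 20400 RPM

Original rotor: r = 83 mm = 8.3 cm
RCF = 1.118 × 10⁻⁵ × r × N²
RCF_original = 1.118 × 10⁻⁵ × 8.3 × (16770)² = 1.118 × 10⁻⁵ × 8.3 × 281,232,900 ≈ 26,096.7 × g
Target RCF = 2 × 26,096.7 ≈ 52,193.4 × g
Your rotor: r = 22.4 / 2 = 11.2 cm
52,193.4 = 1.118 × 10⁻⁵ × 11.2 × N²
N² = 52,193.4 / (12.5216 × 10⁻⁵) = 416,826,923
N ≈ √416,826,923 ≈ 20,416.3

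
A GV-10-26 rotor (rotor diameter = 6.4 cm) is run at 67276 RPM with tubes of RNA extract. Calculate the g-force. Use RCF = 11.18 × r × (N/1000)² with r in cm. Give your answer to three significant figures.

r = 6.4 / 2 = 3.2 cm
RCF = 11.18 × r × (N/1000)²
RCF = 11.18 × 3.2 × (67.276)² = 11.18 × 3.2 × 4,526.060176 ≈ 161,924.3 × g

162000 ×g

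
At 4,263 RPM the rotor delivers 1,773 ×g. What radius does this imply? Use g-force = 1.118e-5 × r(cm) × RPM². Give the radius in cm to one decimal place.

1773 = 1.118 × 10⁻⁵ × r × (4263)²
r = 1773 / (1.118 × 10⁻⁵ × 18,173,169) = 1773 / 203.176 ≈ 8.726 cm

r ≈ 8.7 cm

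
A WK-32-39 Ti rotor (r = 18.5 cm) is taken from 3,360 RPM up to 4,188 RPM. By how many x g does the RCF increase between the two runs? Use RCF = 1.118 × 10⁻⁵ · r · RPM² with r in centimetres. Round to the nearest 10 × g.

1290 x g

RCF₁ = 1.118 × 10⁻⁵ × 18.5 × (3360)² = 1.118 × 10⁻⁵ × 18.5 × 11,289,600 ≈ 2,335 × g
RCF₂ = 1.118 × 10⁻⁵ × 18.5 × (4188)² = 1.118 × 10⁻⁵ × 18.5 × 17,539,344 ≈ 3,627.7 × g
Increase = 3,627.7 − 2,335 = 1,292.7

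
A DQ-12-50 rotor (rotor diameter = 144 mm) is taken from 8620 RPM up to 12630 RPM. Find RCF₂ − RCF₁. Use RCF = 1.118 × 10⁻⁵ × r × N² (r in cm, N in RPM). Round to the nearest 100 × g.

r = 144 mm / 2 = 72 mm = 7.2 cm
RCF₁ = 1.118 × 10⁻⁵ × 7.2 × (8620)² = 1.118 × 10⁻⁵ × 7.2 × 74,304,400 ≈ 5,981.2 × g
RCF₂ = 1.118 × 10⁻⁵ × 7.2 × (12630)² = 1.118 × 10⁻⁵ × 7.2 × 159,516,900 ≈ 12,840.5 × g
Increase = 12,840.5 − 5,981.2 = 6,859.3

≈ 6900 x g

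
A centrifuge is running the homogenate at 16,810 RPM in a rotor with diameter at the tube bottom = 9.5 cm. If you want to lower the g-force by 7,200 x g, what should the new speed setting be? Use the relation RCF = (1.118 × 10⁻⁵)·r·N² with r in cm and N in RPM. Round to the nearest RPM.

N₂ ≈ 12124 RPM

r = 9.5 / 2 = 4.75 cm
Current RCF = 1.118 × 10⁻⁵ × 4.75 × (16810)² = 1.118 × 10⁻⁵ × 4.75 × 282,576,100 ≈ 15,006.2 × g
Target RCF = 15,006.2 − 7,200 = 7,806.2 × g
N² = 7,806.2 / (5.3105 × 10⁻⁵) = 146,995,575
N ≈ √146,995,575 ≈ 12,124.2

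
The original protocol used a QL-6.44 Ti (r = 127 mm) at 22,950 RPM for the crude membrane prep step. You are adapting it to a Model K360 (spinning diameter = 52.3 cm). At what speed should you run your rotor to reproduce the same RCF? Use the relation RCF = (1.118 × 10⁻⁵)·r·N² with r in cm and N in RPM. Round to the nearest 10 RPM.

Original rotor: r = 127 mm = 12.7 cm
RCF = 1.118 × 10⁻⁵ × r × N²
RCF_original = 1.118 × 10⁻⁵ × 12.7 × (22950)² = 1.118 × 10⁻⁵ × 12.7 × 526,702,500 ≈ 74,784.4 × g
Your rotor: r = 52.3 / 2 = 26.15 cm
74,784.4 = 1.118 × 10⁻⁵ × 26.15 × N²
N² = 74,784.4 / (29.2357 × 10⁻⁵) = 255,798,219
N ≈ √255,798,219 ≈ 15,993.7

15990 RPM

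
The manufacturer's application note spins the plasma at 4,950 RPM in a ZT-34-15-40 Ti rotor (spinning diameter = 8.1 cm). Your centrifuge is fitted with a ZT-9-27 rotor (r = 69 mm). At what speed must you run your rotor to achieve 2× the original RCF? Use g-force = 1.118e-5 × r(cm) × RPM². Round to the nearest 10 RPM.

≈ 5360 RPM

Original rotor: r = 8.1 / 2 = 4.05 cm
RCF_original = 1.118 × 10⁻⁵ × 4.05 × (4950)² = 1.118 × 10⁻⁵ × 4.05 × 24,502,500 ≈ 1,109.4 × g
Target RCF = 2 × 1,109.4 ≈ 2,218.8 × g
Your rotor: r = 69 mm = 6.9 cm
2,218.8 = 1.118 × 10⁻⁵ × 6.9 × N²
N² = 2,218.8 / (7.7142 × 10⁻⁵) = 28,762,542
N ≈ √28,762,542 ≈ 5,363.1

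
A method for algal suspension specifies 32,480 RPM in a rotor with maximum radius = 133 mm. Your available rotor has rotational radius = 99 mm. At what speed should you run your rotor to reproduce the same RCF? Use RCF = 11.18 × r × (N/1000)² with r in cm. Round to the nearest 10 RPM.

Original rotor: r = 133 mm = 13.3 cm
RCF_original = 11.18 × 13.3 × (32.48)² = 11.18 × 13.3 × 1,054.9504 ≈ 156,864.8 × g
Your rotor: r = 99 mm = 9.9 cm
156,864.8 = 11.18 × 9.9 × (N/1000)²
(N/1000)² = 156,864.8 / 110.682 = 1417.257
N = 1000 × √1417.257 ≈ 37,646.5

≈ 37650 RPM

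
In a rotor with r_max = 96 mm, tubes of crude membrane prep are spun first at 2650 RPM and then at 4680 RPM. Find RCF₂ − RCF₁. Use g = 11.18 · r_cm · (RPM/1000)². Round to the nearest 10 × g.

≈ 1600 x g

r = 96 mm = 9.6 cm
RCF₁ = 11.18 × 9.6 × (2.65)² = 11.18 × 9.6 × 7.0225 ≈ 753.7 × g
RCF₂ = 11.18 × 9.6 × (4.68)² = 11.18 × 9.6 × 21.9024 ≈ 2,350.7 × g
Increase = 2,350.7 − 753.7 = 1,597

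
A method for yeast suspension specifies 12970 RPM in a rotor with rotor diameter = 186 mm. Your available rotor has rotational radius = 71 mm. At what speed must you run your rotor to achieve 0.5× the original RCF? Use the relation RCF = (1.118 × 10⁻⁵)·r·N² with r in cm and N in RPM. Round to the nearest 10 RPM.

≈ 10500 RPM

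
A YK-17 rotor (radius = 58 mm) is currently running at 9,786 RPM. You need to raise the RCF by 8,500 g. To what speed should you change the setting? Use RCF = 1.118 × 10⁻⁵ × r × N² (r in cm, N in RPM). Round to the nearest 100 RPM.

15100 RPM

r = 58 mm = 5.8 cm
Current RCF = 1.118 × 10⁻⁵ × 5.8 × (9786)² = 1.118 × 10⁻⁵ × 5.8 × 95,765,796 ≈ 6,209.8 × g
Target RCF = 6,209.8 + 8,500 = 14,709.8 × g
N² = 14,709.8 / (6.4844 × 10⁻⁵) = 226,849,053
N ≈ √226,849,053 ≈ 15,061.5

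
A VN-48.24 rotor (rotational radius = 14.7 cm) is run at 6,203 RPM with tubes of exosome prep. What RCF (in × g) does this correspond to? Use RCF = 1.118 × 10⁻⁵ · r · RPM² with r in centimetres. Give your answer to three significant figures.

RCF = 1.118 × 10⁻⁵ × 14.7 × (6203)² = 1.118 × 10⁻⁵ × 14.7 × 38,477,209 ≈ 6,323.6 × g

6320 × g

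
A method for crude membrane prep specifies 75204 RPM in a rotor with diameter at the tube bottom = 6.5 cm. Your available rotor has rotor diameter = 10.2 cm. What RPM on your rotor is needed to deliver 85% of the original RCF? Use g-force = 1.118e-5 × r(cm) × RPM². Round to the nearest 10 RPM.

Original rotor: r = 6.5 / 2 = 3.25 cm
RCF_original = 1.118 × 10⁻⁵ × 3.25 × (75204)² = 1.118 × 10⁻⁵ × 3.25 × 5,655,641,616 ≈ 205,497.7 × g
Target RCF = 0.85 × 205,497.7 ≈ 174,673 × g
Your rotor: r = 10.2 / 2 = 5.1 cm
174,673 = 1.118 × 10⁻⁵ × 5.1 × N²
N² = 174,673 / (5.7018 × 10⁻⁵) = 3,063,471,185
N ≈ √3,063,471,185 ≈ 55,348.6

≈ 55350 RPM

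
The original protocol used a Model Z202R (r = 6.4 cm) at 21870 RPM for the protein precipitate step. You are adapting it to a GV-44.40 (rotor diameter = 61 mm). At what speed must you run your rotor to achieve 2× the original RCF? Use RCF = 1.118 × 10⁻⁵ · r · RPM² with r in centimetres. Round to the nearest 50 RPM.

44800 RPM

RCF_original = 1.118 × 10⁻⁵ × 6.4 × (21870)² = 1.118 × 10⁻⁵ × 6.4 × 478,296,900 ≈ 34,223.1 × g
Target RCF = 2 × 34,223.1 ≈ 68,446.2 × g
Your rotor: r = 61 mm / 2 = 30.5 mm = 3.05 cm
68,446.2 = 1.118 × 10⁻⁵ × 3.05 × N²
N² = 68,446.2 / (3.4099 × 10⁻⁵) = 2,007,278,806
N ≈ √2,007,278,806 ≈ 44,802.7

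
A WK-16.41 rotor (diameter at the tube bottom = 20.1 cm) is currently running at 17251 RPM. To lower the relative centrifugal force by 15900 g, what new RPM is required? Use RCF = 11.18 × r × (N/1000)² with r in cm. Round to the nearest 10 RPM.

r = 20.1 / 2 = 10.05 cm
Current RCF = 11.18 × 10.05 × (17.251)² = 11.18 × 10.05 × 297.597001 ≈ 33,437.7 × g
Target RCF = 33,437.7 − 15,900 = 17,537.7 × g
(N/1000)² = 17,537.7 / 112.359 = 156.0863
N = 1000 × √156.0863 ≈ 12,493.5

12490 RPM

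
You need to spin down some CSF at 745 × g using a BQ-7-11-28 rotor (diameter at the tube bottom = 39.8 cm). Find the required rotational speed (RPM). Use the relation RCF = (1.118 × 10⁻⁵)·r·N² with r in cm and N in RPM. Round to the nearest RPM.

N ≈ 1830 RPM

r = 39.8 / 2 = 19.9 cm
745 = 1.118 × 10⁻⁵ × 19.9 × N²
N² = 745 / (22.2482 × 10⁻⁵) = 3,348,586
N ≈ √3,348,586 ≈ 1,829.9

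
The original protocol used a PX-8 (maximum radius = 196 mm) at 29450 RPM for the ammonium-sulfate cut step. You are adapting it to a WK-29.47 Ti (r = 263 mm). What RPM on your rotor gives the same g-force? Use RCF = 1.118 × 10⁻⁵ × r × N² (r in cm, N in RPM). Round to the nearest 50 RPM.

Original rotor: r = 196 mm = 19.6 cm
RCF_original = 1.118 × 10⁻⁵ × 19.6 × (29450)² = 1.118 × 10⁻⁵ × 19.6 × 867,302,500 ≈ 190,050.3 × g
Your rotor: r = 263 mm = 26.3 cm
190,050.3 = 1.118 × 10⁻⁵ × 26.3 × N²
N² = 190,050.3 / (29.4034 × 10⁻⁵) = 646,354,843
N ≈ √646,354,843 ≈ 25,423.5

≈ 25400 RPM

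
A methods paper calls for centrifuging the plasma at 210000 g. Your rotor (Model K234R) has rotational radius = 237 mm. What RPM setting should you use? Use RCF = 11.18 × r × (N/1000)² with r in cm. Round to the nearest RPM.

N ≈ 28152 RPM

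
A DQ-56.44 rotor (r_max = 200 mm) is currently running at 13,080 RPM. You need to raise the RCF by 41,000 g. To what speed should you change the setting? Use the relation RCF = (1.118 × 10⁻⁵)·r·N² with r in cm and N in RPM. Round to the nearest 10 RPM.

N₂ ≈ 18830 RPM

r = 200 mm = 20.0 cm
Current RCF = 1.118 × 10⁻⁵ × 20 × (13080)² = 1.118 × 10⁻⁵ × 20 × 171,086,400 ≈ 38,254.9 × g
Target RCF = 38,254.9 + 41,000 = 79,254.9 × g
N² = 79,254.9 / (22.36 × 10⁻⁵) = 354,449,463
N ≈ √354,449,463 ≈ 18,826.8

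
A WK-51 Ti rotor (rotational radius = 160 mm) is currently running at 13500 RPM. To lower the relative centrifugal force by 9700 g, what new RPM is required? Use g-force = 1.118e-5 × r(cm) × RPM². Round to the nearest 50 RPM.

≈ 11300 RPM

r = 160 mm = 16.0 cm
Current RCF = 1.118 × 10⁻⁵ × 16 × (13500)² = 1.118 × 10⁻⁵ × 16 × 182,250,000 ≈ 32,600.9 × g
Target RCF = 32,600.9 − 9,700 = 22,900.9 × g
N² = 22,900.9 / (17.888 × 10⁻⁵) = 128,023,815
N ≈ √128,023,815 ≈ 11,314.8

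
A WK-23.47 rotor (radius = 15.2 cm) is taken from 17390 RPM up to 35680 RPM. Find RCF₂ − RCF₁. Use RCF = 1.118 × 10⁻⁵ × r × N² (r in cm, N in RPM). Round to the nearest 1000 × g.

≈ 165000 g

RCF₁ = 1.118 × 10⁻⁵ × 15.2 × (17390)² = 1.118 × 10⁻⁵ × 15.2 × 302,412,100 ≈ 51,390.7 × g
RCF₂ = 1.118 × 10⁻⁵ × 15.2 × (35680)² = 1.118 × 10⁻⁵ × 15.2 × 1,273,062,400 ≈ 216,339.1 × g
Increase = 216,339.1 − 51,390.7 = 164,948.4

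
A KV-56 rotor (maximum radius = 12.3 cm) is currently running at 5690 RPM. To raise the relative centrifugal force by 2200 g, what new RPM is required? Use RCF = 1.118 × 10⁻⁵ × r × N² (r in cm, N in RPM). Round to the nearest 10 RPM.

Current RCF = 1.118 × 10⁻⁵ × 12.3 × (5690)² = 1.118 × 10⁻⁵ × 12.3 × 32,376,100 ≈ 4,452.2 × g
Target RCF = 4,452.2 + 2,200 = 6,652.2 × g
N² = 6,652.2 / (13.7514 × 10⁻⁵) = 48,374,711
N ≈ √48,374,711 ≈ 6,955.2

6960 RPM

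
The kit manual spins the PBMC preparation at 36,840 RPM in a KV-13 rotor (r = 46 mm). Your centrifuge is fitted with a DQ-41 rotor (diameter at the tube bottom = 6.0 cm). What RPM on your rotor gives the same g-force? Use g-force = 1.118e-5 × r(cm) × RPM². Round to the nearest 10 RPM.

Original rotor: r = 46 mm = 4.6 cm
RCF_original = 1.118 × 10⁻⁵ × 4.6 × (36840)² = 1.118 × 10⁻⁵ × 4.6 × 1,357,185,600 ≈ 69,797.3 × g
Your rotor: r = 6.0 / 2 = 3 cm
69,797.3 = 1.118 × 10⁻⁵ × 3 × N²
N² = 69,797.3 / (3.354 × 10⁻⁵) = 2,081,016,696
N ≈ √2,081,016,696 ≈ 45,618.2

45620 RPM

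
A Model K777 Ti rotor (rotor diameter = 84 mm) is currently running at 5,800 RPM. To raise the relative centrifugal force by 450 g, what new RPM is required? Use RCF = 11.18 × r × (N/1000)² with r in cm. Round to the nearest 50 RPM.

r = 84 mm / 2 = 42 mm = 4.2 cm
Current RCF = 11.18 × 4.2 × (5.8)² = 11.18 × 4.2 × 33.64 ≈ 1,579.6 × g
Target RCF = 1,579.6 + 450 = 2,029.6 × g
(N/1000)² = 2,029.6 / 46.956 = 43.22344
N = 1000 × √43.22344 ≈ 6,574.5

6550 RPM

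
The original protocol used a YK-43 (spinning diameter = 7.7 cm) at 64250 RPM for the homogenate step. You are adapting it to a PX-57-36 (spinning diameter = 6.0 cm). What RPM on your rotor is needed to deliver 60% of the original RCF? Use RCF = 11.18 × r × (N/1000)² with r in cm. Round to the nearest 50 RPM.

Original rotor: r = 7.7 / 2 = 3.85 cm
RCF_original = 11.18 × 3.85 × (64.25)² = 11.18 × 3.85 × 4,128.0625 ≈ 177,684.2 × g
Target RCF = 0.6 × 177,684.2 ≈ 106,610.5 × g
Your rotor: r = 6.0 / 2 = 3 cm
106,610.5 = 11.18 × 3 × (N/1000)²
(N/1000)² = 106,610.5 / 33.54 = 3178.608
N = 1000 × √3178.608 ≈ 56,379.1

≈ 56400 RPM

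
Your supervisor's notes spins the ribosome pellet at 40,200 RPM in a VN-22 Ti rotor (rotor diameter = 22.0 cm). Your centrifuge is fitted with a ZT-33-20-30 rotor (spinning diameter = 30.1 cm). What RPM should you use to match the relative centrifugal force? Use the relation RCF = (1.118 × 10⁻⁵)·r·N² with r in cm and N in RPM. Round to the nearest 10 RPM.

Original rotor: r = 22.0 / 2 = 11 cm
RCF_original = 1.118 × 10⁻⁵ × 11 × (40200)² = 1.118 × 10⁻⁵ × 11 × 1,616,040,000 ≈ 198,740.6 × g
Your rotor: r = 30.1 / 2 = 15.05 cm
198,740.6 = 1.118 × 10⁻⁵ × 15.05 × N²
N² = 198,740.6 / (16.8259 × 10⁻⁵) = 1,181,158,809
N ≈ √1,181,158,809 ≈ 34,368.0

34370 RPM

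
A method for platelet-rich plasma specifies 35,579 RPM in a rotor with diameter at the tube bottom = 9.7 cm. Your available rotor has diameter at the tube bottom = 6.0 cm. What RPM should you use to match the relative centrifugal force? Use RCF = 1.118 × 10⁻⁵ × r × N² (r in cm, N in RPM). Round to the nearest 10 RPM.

Original rotor: r = 9.7 / 2 = 4.85 cm
RCF = 1.118 × 10⁻⁵ × r × N²
RCF_original = 1.118 × 10⁻⁵ × 4.85 × (35579)² = 1.118 × 10⁻⁵ × 4.85 × 1,265,865,241 ≈ 68,639 × g
Your rotor: r = 6.0 / 2 = 3 cm
68,639 = 1.118 × 10⁻⁵ × 3 × N²
N² = 68,639 / (3.354 × 10⁻⁵) = 2,046,481,813
N ≈ √2,046,481,813 ≈ 45,238.1

45240 RPM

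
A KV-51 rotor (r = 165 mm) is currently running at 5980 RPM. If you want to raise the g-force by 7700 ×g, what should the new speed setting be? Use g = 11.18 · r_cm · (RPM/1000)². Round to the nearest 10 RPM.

r = 165 mm = 16.5 cm
Current RCF = 11.18 × 16.5 × (5.98)² = 11.18 × 16.5 × 35.7604 ≈ 6,596.7 × g
Target RCF = 6,596.7 + 7,700 = 14,296.7 × g
(N/1000)² = 14,296.7 / 184.47 = 77.50149
N = 1000 × √77.50149 ≈ 8,803.5

N₂ ≈ 8800 RPM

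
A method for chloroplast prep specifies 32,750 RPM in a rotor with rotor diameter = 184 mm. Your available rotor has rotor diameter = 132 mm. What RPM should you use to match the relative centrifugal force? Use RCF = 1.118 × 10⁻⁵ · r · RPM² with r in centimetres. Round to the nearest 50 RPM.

≈ 38650 RPM

Original rotor: r = 184 mm / 2 = 92 mm = 9.2 cm
RCF_original = 1.118 × 10⁻⁵ × 9.2 × (32750)² = 1.118 × 10⁻⁵ × 9.2 × 1,072,562,500 ≈ 110,319.5 × g
Your rotor: r = 132 mm / 2 = 66 mm = 6.6 cm
110,319.5 = 1.118 × 10⁻⁵ × 6.6 × N²
N² = 110,319.5 / (7.3788 × 10⁻⁵) = 1,495,087,277
N ≈ √1,495,087,277 ≈ 38,666.4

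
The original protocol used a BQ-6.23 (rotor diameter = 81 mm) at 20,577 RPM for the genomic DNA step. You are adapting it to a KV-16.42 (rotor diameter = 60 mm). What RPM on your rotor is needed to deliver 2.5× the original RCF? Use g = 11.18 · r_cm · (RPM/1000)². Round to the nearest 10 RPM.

Original rotor: r = 81 mm / 2 = 40.5 mm = 4.05 cm
RCF = 11.18 × r × (N/1000)²
RCF_original = 11.18 × 4.05 × (20.577)² = 11.18 × 4.05 × 423.412929 ≈ 19,171.7 × g
Target RCF = 2.5 × 19,171.7 ≈ 47,929.2 × g
Your rotor: r = 60 mm / 2 = 30 mm = 3 cm
47,929.2 = 11.18 × 3 × (N/1000)²
(N/1000)² = 47,929.2 / 33.54 = 1429.016
N = 1000 × √1429.016 ≈ 37,802.3

37800 RPM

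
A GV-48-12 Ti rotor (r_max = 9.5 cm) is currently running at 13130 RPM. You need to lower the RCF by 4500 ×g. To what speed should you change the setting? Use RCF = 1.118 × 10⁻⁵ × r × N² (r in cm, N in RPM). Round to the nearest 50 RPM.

Current RCF = 1.118 × 10⁻⁵ × 9.5 × (13130)² = 1.118 × 10⁻⁵ × 9.5 × 172,396,900 ≈ 18,310.3 × g
Target RCF = 18,310.3 − 4,500 = 13,810.3 × g
N² = 13,810.3 / (10.621 × 10⁻⁵) = 130,028,246
N ≈ √130,028,246 ≈ 11,403.0

11400 RPM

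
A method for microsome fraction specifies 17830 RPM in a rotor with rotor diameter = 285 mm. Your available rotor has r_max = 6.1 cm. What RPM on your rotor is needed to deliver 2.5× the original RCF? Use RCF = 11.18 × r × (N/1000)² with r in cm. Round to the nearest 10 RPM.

Original rotor: r = 285 mm / 2 = 142.5 mm = 14.25 cm
RCF_original = 11.18 × 14.25 × (17.83)² = 11.18 × 14.25 × 317.9089 ≈ 50,647.7 × g
Target RCF = 2.5 × 50,647.7 ≈ 126,619.2 × g
126,619.2 = 11.18 × 6.1 × (N/1000)²
(N/1000)² = 126,619.2 / 68.198 = 1856.641
N = 1000 × √1856.641 ≈ 43,088.8

43090 RPM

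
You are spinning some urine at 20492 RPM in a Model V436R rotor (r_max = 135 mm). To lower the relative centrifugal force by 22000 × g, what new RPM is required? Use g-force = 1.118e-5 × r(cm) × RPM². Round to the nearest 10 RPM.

≈ 16560 RPM

r = 135 mm = 13.5 cm
Current RCF = 1.118 × 10⁻⁵ × 13.5 × (20492)² = 1.118 × 10⁻⁵ × 13.5 × 419,922,064 ≈ 63,378.8 × g
Target RCF = 63,378.8 − 22,000 = 41,378.8 × g
N² = 41,378.8 / (15.093 × 10⁻⁵) = 274,158,882
N ≈ √274,158,882 ≈ 16,557.7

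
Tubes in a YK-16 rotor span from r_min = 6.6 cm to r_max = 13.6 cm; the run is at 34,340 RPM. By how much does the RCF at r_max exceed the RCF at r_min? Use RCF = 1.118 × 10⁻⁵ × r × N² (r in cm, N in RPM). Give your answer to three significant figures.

ΔRCF ≈ 92300 g

RCF_max = 1.118 × 10⁻⁵ × 13.6 × (34340)² = 1.118 × 10⁻⁵ × 13.6 × 1,179,235,600 ≈ 179,300.4 × g
RCF_min = 1.118 × 10⁻⁵ × 6.6 × (34340)² = 1.118 × 10⁻⁵ × 6.6 × 1,179,235,600 ≈ 87,013.4 × g
ΔRCF = 179,300.4 − 87,013.4 = 92,287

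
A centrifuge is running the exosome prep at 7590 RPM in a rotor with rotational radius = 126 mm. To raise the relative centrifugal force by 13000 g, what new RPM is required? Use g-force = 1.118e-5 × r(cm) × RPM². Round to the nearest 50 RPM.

≈ 12250 RPM

r = 126 mm = 12.6 cm
Current RCF = 1.118 × 10⁻⁵ × 12.6 × (7590)² = 1.118 × 10⁻⁵ × 12.6 × 57,608,100 ≈ 8,115.1 × g
Target RCF = 8,115.1 + 13,000 = 21,115.1 × g
N² = 21,115.1 / (14.0868 × 10⁻⁵) = 149,892,807
N ≈ √149,892,807 ≈ 12,243.1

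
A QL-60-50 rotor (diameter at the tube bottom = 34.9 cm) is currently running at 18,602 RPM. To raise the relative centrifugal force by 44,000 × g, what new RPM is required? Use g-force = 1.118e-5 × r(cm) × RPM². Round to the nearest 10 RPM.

N₂ ≈ 23910 RPM

r = 34.9 / 2 = 17.45 cm
Current RCF = 1.118 × 10⁻⁵ × 17.45 × (18602)² = 1.118 × 10⁻⁵ × 17.45 × 346,034,404 ≈ 67,508.2 × g
Target RCF = 67,508.2 + 44,000 = 111,508.2 × g
N² = 111,508.2 / (19.5091 × 10⁻⁵) = 571,570,190
N ≈ √571,570,190 ≈ 23,907.5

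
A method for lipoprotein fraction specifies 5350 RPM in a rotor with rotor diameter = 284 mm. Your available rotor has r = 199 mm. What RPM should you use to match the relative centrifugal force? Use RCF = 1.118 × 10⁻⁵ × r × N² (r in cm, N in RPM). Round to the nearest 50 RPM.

≈ 4500 RPM

Original rotor: r = 284 mm / 2 = 142 mm = 14.2 cm
RCF_original = 1.118 × 10⁻⁵ × 14.2 × (5350)² = 1.118 × 10⁻⁵ × 14.2 × 28,622,500 ≈ 4,544 × g
Your rotor: r = 199 mm = 19.9 cm
4,544 = 1.118 × 10⁻⁵ × 19.9 × N²
N² = 4,544 / (22.2482 × 10⁻⁵) = 20,424,124
N ≈ √20,424,124 ≈ 4,519.3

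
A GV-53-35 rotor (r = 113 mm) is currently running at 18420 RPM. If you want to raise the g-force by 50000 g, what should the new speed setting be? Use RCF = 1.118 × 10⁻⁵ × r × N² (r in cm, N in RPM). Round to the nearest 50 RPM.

≈ 27100 RPM

r = 113 mm = 11.3 cm
Current RCF = 1.118 × 10⁻⁵ × 11.3 × (18420)² = 1.118 × 10⁻⁵ × 11.3 × 339,296,400 ≈ 42,864.7 × g
Target RCF = 42,864.7 + 50,000 = 92,864.7 × g
N² = 92,864.7 / (12.6334 × 10⁻⁵) = 735,072,902
N ≈ √735,072,902 ≈ 27,112.2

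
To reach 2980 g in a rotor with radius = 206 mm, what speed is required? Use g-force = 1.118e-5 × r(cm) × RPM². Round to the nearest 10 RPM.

3600 RPM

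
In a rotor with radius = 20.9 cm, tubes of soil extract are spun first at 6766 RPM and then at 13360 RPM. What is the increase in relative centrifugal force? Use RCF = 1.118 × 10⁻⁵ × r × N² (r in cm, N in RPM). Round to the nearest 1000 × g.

RCF₁ = 1.118 × 10⁻⁵ × 20.9 × (6766)² = 1.118 × 10⁻⁵ × 20.9 × 45,778,756 ≈ 10,696.8 × g
RCF₂ = 1.118 × 10⁻⁵ × 20.9 × (13360)² = 1.118 × 10⁻⁵ × 20.9 × 178,489,600 ≈ 41,706.2 × g
Increase = 41,706.2 − 10,696.8 = 31,009.4

31000 × g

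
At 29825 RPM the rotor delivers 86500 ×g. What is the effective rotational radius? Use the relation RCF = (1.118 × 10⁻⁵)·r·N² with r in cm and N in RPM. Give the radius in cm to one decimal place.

86500 = 1.118 × 10⁻⁵ × r × (29825)²
r = 86500 / (1.118 × 10⁻⁵ × 889,530,625) = 86500 / 9944.952 ≈ 8.698 cm

≈ 8.7 cm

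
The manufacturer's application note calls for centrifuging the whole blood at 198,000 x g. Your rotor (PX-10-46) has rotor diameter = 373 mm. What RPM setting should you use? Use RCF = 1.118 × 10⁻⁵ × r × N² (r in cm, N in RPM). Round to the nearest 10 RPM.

r = 373 mm / 2 = 186.5 mm = 18.65 cm
198,000 = 1.118 × 10⁻⁵ × 18.65 × N²
N² = 198,000 / (20.8507 × 10⁻⁵) = 949,608,406
N ≈ √949,608,406 ≈ 30,815.7

≈ 30820 RPM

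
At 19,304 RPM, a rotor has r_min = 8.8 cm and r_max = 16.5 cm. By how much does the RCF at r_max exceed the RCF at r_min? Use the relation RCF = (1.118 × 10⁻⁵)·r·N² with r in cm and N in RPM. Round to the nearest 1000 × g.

ΔRCF ≈ 32000 × g

RCF_max = 1.118 × 10⁻⁵ × 16.5 × (19304)² = 1.118 × 10⁻⁵ × 16.5 × 372,644,416 ≈ 68,741.7 × g
RCF_min = 1.118 × 10⁻⁵ × 8.8 × (19304)² = 1.118 × 10⁻⁵ × 8.8 × 372,644,416 ≈ 36,662.2 × g
ΔRCF = 68,741.7 − 36,662.2 = 32,079.5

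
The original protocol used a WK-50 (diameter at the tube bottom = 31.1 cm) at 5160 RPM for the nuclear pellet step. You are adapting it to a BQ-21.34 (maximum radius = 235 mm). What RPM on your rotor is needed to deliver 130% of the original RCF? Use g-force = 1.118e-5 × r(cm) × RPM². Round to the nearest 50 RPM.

≈ 4800 RPM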